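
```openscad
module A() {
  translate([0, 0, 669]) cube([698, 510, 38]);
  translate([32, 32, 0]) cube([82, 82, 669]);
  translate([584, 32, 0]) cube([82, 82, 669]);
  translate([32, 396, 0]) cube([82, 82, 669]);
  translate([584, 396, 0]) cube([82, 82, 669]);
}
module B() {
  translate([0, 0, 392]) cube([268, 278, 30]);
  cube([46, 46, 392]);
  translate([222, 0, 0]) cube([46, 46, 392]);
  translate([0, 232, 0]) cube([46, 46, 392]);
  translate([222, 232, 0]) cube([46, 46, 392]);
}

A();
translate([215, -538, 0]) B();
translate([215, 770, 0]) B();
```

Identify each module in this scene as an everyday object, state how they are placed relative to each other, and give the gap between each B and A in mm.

A is a table. B is a stool. Two stools sit around the table at the −y, +y sides. The gap between each stool and the table is 260 mm.

Each stool's nearest face is 260 mm from the table's bounding box.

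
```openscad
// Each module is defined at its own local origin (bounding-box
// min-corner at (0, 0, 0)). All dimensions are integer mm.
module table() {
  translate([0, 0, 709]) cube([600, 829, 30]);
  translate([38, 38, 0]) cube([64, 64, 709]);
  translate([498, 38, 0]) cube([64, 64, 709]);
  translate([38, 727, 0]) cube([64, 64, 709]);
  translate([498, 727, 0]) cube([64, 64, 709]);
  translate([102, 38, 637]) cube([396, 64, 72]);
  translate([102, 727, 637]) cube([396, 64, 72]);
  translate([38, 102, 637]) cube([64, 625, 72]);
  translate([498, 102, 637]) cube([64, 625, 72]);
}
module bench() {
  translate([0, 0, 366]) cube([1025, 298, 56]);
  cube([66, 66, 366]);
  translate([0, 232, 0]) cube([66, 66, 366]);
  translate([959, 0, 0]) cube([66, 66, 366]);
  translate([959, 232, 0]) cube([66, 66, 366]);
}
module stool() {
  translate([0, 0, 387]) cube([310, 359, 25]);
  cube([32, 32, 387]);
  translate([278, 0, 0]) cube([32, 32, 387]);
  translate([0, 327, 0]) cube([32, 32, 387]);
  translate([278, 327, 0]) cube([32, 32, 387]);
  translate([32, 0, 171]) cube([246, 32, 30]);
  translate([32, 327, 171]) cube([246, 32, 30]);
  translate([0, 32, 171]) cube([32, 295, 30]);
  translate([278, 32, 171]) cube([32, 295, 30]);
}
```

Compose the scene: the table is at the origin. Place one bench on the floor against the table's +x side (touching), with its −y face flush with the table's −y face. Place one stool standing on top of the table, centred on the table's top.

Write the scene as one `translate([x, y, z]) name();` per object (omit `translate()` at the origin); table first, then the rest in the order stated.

table();
translate([600, 0, 0]) bench();
translate([145, 235, 739]) stool();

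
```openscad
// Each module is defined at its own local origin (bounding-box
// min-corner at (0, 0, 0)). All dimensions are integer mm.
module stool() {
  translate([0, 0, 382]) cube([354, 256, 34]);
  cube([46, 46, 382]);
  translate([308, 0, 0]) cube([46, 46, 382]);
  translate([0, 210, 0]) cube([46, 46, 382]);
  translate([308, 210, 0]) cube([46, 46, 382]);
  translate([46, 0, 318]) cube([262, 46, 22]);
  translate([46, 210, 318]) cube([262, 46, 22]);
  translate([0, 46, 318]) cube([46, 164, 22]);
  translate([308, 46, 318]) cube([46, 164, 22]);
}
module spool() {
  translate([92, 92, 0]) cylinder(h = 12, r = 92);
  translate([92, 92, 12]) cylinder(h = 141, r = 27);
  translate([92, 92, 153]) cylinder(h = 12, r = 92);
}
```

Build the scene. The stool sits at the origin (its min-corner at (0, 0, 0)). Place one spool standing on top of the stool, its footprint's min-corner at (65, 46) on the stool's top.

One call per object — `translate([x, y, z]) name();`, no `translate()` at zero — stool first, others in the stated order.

stool();
translate([65, 46, 416]) spool();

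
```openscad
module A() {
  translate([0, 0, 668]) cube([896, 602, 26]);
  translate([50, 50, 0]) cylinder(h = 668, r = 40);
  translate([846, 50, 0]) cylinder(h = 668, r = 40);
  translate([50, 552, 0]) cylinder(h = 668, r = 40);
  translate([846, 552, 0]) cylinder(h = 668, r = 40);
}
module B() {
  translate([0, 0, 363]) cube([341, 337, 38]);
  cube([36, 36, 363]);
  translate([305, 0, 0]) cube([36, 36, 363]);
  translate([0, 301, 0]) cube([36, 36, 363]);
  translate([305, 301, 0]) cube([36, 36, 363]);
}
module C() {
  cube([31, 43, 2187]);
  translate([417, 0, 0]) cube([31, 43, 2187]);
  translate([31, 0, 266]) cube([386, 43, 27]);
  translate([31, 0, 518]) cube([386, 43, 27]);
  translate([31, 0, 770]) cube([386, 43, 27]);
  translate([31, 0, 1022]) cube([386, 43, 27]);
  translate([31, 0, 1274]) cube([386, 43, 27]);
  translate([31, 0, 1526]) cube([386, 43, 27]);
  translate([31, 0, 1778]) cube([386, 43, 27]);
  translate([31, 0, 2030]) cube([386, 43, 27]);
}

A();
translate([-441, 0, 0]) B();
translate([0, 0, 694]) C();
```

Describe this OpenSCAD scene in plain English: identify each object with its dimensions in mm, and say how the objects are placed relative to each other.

A is a table with a 896×602 mm rectangular top, 26 mm thick, top surface at z = 694 mm, supported by four round legs of 80 mm diameter, each leg's bounding box inset 10 mm from the nearest pair of top edges, running from the floor.

B is a four-legged stool. The seat is 341×337 mm, 38 mm thick, top at z = 401 mm. It stands on four square legs, each 36×36 mm in cross-section, from z = 0 to the seat underside, each flush with a corner of the seat.

C is a straight ladder. Two 31×43 mm vertical rails, 2187 mm tall, stand 448 mm apart (outside-to-outside) with their front faces coplanar on the −y side. 8 rungs, each 43 mm deep and 27 mm tall, span between the inner faces of the rails, front faces flush with the rails. The lowest rung's underside is at z = 266 mm and rungs are spaced 252 mm apart (underside to underside).

The stool is on the floor beside the table on its −x side. The ladder is on top of the table.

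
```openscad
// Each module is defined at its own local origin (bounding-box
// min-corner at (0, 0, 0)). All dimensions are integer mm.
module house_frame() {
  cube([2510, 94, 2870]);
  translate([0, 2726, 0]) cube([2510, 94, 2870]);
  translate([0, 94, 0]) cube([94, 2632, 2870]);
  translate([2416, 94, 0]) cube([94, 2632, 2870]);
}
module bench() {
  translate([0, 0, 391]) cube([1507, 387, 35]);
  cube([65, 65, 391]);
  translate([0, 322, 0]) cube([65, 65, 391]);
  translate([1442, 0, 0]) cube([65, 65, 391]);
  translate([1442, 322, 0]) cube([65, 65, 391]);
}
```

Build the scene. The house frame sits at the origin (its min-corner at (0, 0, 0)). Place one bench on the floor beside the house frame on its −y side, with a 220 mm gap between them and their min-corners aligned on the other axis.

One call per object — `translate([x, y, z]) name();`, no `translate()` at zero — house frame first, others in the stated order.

house_frame();
translate([0, -607, 0]) bench();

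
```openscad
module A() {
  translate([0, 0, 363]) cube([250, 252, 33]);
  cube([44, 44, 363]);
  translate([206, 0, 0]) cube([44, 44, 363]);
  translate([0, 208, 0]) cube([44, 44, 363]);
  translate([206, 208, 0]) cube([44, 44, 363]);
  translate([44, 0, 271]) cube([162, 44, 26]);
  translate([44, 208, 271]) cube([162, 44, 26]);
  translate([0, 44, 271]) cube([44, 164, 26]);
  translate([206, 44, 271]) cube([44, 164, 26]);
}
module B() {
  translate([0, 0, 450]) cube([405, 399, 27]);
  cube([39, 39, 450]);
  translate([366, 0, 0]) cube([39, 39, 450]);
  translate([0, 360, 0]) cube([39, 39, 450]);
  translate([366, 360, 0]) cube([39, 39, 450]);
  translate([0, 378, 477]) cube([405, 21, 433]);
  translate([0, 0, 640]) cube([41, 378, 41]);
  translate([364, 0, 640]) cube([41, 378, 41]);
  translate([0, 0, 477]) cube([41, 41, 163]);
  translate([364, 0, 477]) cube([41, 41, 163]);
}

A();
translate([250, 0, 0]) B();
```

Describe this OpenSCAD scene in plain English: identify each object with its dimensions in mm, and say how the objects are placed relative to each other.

A is a simple wooden stool: a rectangular seat 250 mm (x) by 252 mm (y), 33 mm thick, top face at z = 396 mm, on four square legs, each 44×44 mm in cross-section. The legs rest on z = 0, each flush with a corner of the seat. Four stretchers, 44 mm wide and 26 mm tall, connect adjacent legs with their undersides at z = 271 mm, each running between the inner faces of the legs it joins and aligned with the legs' outer faces on the other axis.

B is a chair. The seat is a 405×399×27 mm slab with its top at z = 477 mm, on four 39×39 mm corner legs (flush with the seat edges, standing on z = 0). A flat backrest 21 mm thick, 433 mm tall, spans the full seat width and rises from the seat top along its +y edge, rear face flush with the rear of the seat. Two armrests of 41×41 mm section run along each side from the seat's front edge to the front of the backrest, top faces 204 mm above the seat top and outer faces flush with the seat's x-edges; a 41×41 mm post under the front of each armrest stands on the seat at the front corner.

The chair is against the stool's +x side, with their −y faces flush.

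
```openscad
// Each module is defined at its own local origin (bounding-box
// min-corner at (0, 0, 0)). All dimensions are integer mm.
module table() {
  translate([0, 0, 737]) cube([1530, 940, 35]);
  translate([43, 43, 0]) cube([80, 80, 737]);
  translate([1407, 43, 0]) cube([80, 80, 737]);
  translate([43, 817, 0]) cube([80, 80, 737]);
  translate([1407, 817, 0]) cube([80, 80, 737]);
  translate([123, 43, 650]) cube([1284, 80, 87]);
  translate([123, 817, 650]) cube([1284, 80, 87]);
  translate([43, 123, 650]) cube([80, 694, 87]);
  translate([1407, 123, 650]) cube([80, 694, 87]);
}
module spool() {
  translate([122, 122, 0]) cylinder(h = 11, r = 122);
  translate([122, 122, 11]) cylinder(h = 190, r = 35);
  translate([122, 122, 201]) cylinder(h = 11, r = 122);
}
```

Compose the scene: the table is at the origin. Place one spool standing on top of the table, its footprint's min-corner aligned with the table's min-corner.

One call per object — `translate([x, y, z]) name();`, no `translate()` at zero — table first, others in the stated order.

table();
translate([0, 0, 772]) spool();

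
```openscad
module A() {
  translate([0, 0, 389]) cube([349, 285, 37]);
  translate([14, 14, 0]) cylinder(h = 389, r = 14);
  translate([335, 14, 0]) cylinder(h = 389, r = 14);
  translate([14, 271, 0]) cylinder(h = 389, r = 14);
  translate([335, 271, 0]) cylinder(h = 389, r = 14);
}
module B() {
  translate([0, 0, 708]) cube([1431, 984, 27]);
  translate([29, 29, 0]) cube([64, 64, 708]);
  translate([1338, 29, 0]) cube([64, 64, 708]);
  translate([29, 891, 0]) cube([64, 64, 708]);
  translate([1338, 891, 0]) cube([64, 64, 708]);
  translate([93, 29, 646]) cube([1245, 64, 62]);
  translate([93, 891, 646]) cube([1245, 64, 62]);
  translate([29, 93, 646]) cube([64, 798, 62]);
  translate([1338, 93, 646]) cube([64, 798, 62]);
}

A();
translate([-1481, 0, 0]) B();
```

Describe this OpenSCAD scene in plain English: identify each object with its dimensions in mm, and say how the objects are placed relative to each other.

A is a four-legged stool. The seat is 349×285 mm, 37 mm thick, top at z = 426 mm. It stands on four round legs, each 28 mm in diameter, from z = 0 to the seat underside, each leg's axis is inset half a diameter from the nearest pair of seat edges (so the leg's bounding box is flush with the corner).

B is a table: top 1431 mm (x) × 984 mm (y), 27 mm thick, upper face at z = 735 mm, on four 64×64 mm square legs, each inset 29 mm from the nearest pair of top edges, running from z = 0 to the bottom of the top. Four apron rails, 64 mm thick and 62 mm tall, run between adjacent legs with their top edges flush with the underside of the top and their outer faces flush with the legs' outer faces.

The table is on the floor beside the stool on its −x side.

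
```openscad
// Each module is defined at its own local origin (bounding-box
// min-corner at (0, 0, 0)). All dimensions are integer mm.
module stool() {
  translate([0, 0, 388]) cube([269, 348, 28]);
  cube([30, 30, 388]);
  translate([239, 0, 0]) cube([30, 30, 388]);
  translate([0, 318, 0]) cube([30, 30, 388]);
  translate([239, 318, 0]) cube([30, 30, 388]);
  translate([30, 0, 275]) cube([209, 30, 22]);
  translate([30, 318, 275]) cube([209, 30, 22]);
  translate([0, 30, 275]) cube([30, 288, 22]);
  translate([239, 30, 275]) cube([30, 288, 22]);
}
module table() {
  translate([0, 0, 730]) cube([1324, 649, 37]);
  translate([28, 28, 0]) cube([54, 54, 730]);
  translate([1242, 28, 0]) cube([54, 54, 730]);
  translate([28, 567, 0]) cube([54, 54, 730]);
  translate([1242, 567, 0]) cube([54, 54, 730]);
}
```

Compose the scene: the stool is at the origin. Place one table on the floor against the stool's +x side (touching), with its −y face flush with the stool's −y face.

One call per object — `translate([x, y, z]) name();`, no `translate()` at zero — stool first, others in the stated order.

stool();
translate([269, 0, 0]) table();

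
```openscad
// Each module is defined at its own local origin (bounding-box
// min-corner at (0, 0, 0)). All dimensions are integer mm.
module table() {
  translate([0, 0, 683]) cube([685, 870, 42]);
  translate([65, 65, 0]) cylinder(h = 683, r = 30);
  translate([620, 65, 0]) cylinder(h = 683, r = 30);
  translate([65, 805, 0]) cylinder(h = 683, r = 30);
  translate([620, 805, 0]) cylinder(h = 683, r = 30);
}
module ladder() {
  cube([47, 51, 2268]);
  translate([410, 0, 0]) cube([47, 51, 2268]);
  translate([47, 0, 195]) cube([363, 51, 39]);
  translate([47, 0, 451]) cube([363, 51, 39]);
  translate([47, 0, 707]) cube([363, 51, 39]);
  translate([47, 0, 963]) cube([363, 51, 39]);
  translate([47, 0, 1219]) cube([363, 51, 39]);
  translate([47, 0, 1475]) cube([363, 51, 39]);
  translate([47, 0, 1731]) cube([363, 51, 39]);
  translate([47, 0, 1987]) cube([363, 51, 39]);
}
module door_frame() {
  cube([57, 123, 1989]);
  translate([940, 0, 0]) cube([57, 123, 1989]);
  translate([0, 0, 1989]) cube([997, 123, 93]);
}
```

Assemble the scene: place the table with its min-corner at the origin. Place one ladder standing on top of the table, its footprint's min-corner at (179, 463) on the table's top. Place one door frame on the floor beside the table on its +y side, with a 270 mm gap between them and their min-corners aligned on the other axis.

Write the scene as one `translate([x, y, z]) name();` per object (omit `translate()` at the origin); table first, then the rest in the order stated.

table();
translate([179, 463, 725]) ladder();
translate([0, 1140, 0]) door_frame();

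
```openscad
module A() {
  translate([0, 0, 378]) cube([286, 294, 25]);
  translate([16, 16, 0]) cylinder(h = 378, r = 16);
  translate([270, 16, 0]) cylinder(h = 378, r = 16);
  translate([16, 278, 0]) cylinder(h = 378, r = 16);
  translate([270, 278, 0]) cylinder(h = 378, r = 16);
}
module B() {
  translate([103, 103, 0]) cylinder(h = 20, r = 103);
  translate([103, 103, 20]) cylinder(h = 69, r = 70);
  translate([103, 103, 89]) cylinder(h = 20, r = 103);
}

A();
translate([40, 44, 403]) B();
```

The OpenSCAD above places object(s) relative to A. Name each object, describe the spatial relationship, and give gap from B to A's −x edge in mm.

A is a stool. B is a spool. The spool is on top of the stool, centred. The gap from the spool to the stool's −x edge is 40 mm.

The spool's min-x is at 40; the stool's min-x is 0; gap = 40 mm.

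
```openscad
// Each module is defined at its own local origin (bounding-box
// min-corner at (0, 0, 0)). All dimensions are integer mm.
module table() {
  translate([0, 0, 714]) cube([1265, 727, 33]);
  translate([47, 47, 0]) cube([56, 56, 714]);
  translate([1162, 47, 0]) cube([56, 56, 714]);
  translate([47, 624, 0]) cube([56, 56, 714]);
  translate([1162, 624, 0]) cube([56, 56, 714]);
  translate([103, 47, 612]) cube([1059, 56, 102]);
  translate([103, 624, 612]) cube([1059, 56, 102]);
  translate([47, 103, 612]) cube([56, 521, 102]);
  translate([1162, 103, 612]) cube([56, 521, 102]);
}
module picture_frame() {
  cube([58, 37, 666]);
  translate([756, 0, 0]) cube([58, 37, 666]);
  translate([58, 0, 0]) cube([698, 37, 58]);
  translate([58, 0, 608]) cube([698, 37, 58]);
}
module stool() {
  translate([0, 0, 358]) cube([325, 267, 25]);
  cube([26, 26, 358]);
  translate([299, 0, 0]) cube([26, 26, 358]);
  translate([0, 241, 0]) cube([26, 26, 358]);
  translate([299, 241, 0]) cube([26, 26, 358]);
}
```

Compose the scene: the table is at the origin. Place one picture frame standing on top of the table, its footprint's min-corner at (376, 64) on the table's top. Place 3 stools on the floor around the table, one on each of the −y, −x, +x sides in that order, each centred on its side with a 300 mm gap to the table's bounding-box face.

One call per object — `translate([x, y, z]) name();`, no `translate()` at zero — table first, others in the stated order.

table();
translate([376, 64, 747]) picture_frame();
translate([470, -567, 0]) stool();
translate([-625, 230, 0]) stool();
translate([1565, 230, 0]) stool();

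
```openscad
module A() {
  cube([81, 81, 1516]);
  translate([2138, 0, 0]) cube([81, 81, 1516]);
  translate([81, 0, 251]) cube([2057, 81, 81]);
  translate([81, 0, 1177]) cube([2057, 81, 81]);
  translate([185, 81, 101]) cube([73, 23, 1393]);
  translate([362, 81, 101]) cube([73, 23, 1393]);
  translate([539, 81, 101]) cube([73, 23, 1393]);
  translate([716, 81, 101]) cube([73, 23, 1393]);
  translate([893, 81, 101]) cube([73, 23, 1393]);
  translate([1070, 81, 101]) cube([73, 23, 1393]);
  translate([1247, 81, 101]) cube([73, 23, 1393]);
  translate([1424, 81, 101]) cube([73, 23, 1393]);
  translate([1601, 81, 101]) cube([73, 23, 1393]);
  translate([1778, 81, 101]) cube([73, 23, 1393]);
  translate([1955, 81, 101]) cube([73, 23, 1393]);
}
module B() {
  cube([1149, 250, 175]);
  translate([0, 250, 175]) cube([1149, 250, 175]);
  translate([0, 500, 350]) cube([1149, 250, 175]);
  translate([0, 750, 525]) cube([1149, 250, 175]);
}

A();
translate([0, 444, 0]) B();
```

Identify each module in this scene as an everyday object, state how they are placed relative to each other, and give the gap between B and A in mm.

The staircase's nearest face is 340 mm from the fence section's +y face.

A is a fence section. B is a staircase. The staircase is on the floor beside the fence section on its +y side. The gap between the staircase and the fence section is 340 mm.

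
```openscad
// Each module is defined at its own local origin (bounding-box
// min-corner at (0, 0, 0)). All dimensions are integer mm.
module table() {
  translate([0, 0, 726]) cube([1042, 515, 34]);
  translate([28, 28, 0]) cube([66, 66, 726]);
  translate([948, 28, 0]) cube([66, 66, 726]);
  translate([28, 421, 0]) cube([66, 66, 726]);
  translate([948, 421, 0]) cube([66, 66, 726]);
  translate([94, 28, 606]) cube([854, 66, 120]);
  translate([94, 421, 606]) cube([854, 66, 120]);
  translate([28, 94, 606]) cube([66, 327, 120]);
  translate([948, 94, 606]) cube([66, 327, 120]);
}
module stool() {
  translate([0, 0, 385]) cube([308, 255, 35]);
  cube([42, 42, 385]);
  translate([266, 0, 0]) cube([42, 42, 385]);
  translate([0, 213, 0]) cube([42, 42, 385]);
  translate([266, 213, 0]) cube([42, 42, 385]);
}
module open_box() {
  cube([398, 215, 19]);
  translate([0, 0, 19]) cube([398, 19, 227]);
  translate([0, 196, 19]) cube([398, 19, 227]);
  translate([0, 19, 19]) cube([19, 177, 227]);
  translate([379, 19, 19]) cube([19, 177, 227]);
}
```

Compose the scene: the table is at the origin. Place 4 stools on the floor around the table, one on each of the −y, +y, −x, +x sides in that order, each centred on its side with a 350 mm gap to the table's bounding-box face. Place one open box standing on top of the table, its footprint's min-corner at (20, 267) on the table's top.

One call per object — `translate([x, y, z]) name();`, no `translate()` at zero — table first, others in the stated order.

table();
translate([367, -605, 0]) stool();
translate([367, 865, 0]) stool();
translate([-658, 130, 0]) stool();
translate([1392, 130, 0]) stool();
translate([20, 267, 760]) open_box();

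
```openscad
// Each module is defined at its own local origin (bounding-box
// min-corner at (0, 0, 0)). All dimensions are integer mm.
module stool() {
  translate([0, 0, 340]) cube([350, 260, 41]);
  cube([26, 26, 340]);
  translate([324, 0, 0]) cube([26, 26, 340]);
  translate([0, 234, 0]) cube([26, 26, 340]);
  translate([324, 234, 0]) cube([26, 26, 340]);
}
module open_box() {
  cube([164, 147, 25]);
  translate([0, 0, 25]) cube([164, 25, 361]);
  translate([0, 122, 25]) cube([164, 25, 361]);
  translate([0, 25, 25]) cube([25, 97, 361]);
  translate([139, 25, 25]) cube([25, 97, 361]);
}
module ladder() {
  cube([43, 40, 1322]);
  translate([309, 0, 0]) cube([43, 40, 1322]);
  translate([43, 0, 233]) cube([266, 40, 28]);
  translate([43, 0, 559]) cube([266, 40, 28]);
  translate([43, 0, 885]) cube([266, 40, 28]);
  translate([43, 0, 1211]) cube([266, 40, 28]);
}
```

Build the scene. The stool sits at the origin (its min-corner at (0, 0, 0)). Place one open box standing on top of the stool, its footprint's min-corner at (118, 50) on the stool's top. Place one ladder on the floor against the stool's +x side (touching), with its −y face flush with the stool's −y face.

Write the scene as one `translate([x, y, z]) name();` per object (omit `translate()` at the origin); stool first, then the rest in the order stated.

stool();
translate([118, 50, 381]) open_box();
translate([350, 0, 0]) ladder();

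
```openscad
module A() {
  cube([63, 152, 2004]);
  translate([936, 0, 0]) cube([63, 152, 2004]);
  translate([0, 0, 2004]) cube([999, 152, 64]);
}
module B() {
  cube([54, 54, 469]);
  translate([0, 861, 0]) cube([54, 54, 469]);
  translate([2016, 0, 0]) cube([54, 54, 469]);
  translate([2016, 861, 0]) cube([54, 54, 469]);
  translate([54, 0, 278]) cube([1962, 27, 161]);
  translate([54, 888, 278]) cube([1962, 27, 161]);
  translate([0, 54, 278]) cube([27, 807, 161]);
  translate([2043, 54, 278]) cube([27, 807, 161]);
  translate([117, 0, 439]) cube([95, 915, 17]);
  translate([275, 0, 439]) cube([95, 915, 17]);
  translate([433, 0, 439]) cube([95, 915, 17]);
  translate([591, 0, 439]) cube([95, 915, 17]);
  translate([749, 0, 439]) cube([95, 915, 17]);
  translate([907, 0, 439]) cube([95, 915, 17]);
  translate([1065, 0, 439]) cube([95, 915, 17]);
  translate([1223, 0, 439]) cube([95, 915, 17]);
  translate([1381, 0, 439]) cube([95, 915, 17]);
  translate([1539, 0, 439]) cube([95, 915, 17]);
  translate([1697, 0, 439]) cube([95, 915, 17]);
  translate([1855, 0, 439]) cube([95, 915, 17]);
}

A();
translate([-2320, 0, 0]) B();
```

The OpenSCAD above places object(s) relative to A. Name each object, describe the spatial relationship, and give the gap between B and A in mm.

A is a door frame. B is a bed frame. The bed frame is on the floor beside the door frame on its −x side. The gap between the bed frame and the door frame is 250 mm.

The bed frame's nearest face is 250 mm from the door frame's −x face.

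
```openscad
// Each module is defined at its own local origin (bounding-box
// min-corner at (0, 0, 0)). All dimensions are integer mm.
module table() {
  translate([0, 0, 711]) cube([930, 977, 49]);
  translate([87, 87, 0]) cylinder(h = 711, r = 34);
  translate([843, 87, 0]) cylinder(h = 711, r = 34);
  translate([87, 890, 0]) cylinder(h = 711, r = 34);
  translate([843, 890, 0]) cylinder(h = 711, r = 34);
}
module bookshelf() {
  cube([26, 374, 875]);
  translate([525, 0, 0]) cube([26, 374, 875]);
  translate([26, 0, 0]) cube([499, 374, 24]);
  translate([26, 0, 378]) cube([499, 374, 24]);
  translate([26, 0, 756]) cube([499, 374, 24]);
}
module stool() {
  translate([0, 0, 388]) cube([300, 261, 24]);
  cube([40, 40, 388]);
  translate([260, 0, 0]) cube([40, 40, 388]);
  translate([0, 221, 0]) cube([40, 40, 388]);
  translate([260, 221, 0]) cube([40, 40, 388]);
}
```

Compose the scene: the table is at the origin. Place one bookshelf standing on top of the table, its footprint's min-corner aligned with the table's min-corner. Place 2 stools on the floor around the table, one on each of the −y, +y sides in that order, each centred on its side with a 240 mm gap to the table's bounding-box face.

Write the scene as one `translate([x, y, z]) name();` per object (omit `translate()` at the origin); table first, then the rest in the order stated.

table();
translate([0, 0, 760]) bookshelf();
translate([315, -501, 0]) stool();
translate([315, 1217, 0]) stool();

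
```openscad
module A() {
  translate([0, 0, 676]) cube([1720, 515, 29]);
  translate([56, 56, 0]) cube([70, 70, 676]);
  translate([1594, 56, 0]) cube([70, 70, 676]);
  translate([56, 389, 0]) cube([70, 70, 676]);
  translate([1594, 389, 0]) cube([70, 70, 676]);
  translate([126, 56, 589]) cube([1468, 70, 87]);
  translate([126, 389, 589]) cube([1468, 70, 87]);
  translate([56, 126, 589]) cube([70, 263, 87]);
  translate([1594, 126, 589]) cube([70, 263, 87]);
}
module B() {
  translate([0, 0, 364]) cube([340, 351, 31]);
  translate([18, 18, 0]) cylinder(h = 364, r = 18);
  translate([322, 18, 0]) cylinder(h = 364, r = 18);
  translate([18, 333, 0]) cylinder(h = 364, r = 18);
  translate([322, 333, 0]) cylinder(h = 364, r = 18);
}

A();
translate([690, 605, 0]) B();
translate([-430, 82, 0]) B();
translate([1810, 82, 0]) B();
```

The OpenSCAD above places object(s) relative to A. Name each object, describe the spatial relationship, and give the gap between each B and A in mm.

Each stool's nearest face is 90 mm from the table's bounding box.

A is a table. B is a stool. Three stools sit around the table at the +y, −x, +x sides. The gap between each stool and the table is 90 mm.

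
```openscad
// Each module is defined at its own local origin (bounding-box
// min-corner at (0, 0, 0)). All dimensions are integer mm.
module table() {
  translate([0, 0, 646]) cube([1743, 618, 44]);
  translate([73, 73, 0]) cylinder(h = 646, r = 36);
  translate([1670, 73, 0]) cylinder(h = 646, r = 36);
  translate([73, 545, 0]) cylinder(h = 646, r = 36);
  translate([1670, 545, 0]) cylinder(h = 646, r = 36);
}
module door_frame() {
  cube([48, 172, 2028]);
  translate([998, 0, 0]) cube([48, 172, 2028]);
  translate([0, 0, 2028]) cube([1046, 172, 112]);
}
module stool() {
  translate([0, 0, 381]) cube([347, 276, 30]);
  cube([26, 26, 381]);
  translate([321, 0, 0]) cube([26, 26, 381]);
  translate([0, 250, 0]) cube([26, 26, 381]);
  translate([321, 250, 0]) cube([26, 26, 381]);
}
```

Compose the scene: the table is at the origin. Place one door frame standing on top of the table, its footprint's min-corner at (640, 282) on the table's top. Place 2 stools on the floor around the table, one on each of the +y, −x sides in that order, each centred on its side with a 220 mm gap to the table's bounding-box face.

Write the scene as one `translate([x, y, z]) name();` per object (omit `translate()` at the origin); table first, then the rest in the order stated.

table();
translate([640, 282, 690]) door_frame();
translate([698, 838, 0]) stool();
translate([-567, 171, 0]) stool();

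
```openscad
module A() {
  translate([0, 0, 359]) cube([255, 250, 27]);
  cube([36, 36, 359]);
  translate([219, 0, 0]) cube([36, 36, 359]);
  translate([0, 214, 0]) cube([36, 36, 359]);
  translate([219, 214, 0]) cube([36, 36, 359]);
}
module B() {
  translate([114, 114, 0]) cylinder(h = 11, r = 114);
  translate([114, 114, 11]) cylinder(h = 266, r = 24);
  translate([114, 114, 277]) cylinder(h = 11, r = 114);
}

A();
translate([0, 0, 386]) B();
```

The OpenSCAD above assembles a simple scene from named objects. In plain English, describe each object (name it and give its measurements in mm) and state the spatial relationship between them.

A is a four-legged stool. The seat is a 255×250×27 mm slab whose top surface is at z = 386 mm; four square legs, each 36×36 mm in cross-section, run from the floor (z = 0) to the underside of the seat, each flush with a corner of the seat.

B is a spool: two coaxial disc flanges of radius 114 mm and thickness 11 mm, joined by a core cylinder of radius 24 mm and height 266 mm. The lower flange rests on z = 0 and the three cylinders share a vertical axis.

The spool is on top of the stool.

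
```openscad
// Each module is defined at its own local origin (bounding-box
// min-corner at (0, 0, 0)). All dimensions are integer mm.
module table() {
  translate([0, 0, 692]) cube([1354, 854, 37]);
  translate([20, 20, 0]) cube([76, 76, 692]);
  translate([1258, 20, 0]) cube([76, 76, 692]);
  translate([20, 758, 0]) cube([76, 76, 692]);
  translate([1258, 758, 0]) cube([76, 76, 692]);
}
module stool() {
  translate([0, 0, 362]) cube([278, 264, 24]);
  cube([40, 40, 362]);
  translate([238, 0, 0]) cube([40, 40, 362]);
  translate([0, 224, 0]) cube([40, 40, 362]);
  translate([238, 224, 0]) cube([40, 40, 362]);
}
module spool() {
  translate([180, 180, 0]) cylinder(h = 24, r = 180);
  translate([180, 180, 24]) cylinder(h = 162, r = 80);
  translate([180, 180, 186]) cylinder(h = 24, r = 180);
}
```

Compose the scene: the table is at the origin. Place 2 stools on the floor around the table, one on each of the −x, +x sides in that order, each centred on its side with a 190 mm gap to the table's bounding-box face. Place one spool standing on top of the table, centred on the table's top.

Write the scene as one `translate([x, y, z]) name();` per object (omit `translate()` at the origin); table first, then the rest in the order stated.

table();
translate([-468, 295, 0]) stool();
translate([1544, 295, 0]) stool();
translate([497, 247, 729]) spool();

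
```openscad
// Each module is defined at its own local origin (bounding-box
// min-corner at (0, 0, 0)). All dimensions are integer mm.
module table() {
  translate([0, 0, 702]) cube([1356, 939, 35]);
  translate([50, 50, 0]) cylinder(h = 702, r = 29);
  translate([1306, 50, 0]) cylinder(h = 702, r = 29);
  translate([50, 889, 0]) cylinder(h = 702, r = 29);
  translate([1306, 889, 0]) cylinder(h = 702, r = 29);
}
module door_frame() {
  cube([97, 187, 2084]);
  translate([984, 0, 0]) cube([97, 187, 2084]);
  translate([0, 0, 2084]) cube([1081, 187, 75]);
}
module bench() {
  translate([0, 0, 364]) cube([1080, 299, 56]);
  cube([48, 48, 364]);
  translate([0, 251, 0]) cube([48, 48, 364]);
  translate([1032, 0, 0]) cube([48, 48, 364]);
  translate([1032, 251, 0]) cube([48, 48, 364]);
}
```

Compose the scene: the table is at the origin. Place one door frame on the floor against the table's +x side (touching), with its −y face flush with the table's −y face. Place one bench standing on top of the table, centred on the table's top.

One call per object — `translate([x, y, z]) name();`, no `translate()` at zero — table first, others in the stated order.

table();
translate([1356, 0, 0]) door_frame();
translate([138, 320, 737]) bench();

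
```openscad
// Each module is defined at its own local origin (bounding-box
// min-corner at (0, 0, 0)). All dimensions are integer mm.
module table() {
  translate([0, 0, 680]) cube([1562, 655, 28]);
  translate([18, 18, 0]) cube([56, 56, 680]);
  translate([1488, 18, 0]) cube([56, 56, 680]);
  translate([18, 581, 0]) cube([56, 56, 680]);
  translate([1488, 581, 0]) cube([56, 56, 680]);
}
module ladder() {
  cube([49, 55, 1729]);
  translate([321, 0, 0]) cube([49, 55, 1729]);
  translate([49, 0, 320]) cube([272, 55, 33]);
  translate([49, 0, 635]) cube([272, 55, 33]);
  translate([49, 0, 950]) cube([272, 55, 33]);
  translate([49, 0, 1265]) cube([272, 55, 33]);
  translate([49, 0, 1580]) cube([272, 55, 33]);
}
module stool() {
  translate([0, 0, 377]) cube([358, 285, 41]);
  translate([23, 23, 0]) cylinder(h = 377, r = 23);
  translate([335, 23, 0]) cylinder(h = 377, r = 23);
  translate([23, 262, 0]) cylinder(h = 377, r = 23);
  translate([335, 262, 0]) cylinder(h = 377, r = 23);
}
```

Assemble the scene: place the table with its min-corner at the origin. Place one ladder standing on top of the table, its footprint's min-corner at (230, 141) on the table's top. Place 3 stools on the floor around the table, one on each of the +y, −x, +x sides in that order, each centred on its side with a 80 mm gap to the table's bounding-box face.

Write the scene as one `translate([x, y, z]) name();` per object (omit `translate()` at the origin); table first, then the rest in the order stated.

table();
translate([230, 141, 708]) ladder();
translate([602, 735, 0]) stool();
translate([-438, 185, 0]) stool();
translate([1642, 185, 0]) stool();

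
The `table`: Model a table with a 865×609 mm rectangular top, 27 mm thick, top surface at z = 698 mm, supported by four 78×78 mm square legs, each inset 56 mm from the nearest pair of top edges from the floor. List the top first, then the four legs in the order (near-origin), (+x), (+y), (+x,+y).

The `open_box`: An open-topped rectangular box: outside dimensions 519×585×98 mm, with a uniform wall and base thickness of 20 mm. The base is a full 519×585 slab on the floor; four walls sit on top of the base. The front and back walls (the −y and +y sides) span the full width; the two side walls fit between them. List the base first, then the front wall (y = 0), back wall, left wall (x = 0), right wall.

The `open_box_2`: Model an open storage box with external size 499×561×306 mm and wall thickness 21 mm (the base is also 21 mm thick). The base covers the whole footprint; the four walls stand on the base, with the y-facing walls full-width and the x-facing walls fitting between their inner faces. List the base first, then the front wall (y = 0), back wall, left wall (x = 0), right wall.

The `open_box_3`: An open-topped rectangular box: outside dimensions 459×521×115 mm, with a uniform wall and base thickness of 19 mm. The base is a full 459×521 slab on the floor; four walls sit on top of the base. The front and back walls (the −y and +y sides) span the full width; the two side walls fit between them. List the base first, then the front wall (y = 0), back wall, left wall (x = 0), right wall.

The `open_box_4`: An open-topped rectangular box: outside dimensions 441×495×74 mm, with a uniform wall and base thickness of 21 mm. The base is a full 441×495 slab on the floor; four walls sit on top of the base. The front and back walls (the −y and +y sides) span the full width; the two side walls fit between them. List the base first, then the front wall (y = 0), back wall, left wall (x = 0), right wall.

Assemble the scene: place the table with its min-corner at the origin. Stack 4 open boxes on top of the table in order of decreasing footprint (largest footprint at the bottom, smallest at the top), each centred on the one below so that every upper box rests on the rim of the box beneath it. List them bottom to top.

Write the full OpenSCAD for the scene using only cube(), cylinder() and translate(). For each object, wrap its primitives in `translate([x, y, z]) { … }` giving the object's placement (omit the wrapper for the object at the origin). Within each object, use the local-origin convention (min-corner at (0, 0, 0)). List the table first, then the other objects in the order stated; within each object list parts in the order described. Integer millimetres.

translate([0, 0, 671]) cube([865, 609, 27]);
translate([56, 56, 0]) cube([78, 78, 671]);
translate([731, 56, 0]) cube([78, 78, 671]);
translate([56, 475, 0]) cube([78, 78, 671]);
translate([731, 475, 0]) cube([78, 78, 671]);
translate([173, 12, 698]) {
  cube([519, 585, 20]);
  translate([0, 0, 20]) cube([519, 20, 78]);
  translate([0, 565, 20]) cube([519, 20, 78]);
  translate([0, 20, 20]) cube([20, 545, 78]);
  translate([499, 20, 20]) cube([20, 545, 78]);
}
translate([183, 24, 796]) {
  cube([499, 561, 21]);
  translate([0, 0, 21]) cube([499, 21, 285]);
  translate([0, 540, 21]) cube([499, 21, 285]);
  translate([0, 21, 21]) cube([21, 519, 285]);
  translate([478, 21, 21]) cube([21, 519, 285]);
}
translate([203, 44, 1102]) {
  cube([459, 521, 19]);
  translate([0, 0, 19]) cube([459, 19, 96]);
  translate([0, 502, 19]) cube([459, 19, 96]);
  translate([0, 19, 19]) cube([19, 483, 96]);
  translate([440, 19, 19]) cube([19, 483, 96]);
}
translate([212, 57, 1217]) {
  cube([441, 495, 21]);
  translate([0, 0, 21]) cube([441, 21, 53]);
  translate([0, 474, 21]) cube([441, 21, 53]);
  translate([0, 21, 21]) cube([21, 453, 53]);
  translate([420, 21, 21]) cube([21, 453, 53]);
}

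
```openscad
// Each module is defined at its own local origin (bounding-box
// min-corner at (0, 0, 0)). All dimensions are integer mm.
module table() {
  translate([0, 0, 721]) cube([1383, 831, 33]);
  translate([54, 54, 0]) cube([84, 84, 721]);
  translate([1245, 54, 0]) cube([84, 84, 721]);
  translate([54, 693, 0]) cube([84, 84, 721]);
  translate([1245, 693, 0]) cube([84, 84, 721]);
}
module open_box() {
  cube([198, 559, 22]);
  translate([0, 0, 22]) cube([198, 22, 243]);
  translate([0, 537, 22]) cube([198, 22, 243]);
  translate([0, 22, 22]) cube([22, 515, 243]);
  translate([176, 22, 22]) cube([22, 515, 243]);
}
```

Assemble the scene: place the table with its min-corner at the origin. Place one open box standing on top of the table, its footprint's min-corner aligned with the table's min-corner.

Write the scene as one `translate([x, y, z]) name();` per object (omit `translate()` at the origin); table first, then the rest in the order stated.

table();
translate([0, 0, 754]) open_box();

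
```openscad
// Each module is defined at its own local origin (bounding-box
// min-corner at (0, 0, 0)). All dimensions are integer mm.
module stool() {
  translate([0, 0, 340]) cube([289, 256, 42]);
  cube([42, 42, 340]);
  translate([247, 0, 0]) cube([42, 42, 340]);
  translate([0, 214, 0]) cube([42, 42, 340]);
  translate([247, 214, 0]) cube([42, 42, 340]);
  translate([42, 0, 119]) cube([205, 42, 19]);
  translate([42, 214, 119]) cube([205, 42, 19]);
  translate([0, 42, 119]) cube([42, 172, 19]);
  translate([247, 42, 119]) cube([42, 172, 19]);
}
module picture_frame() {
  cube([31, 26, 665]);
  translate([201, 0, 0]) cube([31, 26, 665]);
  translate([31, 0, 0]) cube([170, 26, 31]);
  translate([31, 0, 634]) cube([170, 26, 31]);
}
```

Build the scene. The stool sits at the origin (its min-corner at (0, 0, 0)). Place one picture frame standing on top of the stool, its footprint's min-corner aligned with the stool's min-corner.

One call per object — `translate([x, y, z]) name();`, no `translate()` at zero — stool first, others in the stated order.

stool();
translate([0, 0, 382]) picture_frame();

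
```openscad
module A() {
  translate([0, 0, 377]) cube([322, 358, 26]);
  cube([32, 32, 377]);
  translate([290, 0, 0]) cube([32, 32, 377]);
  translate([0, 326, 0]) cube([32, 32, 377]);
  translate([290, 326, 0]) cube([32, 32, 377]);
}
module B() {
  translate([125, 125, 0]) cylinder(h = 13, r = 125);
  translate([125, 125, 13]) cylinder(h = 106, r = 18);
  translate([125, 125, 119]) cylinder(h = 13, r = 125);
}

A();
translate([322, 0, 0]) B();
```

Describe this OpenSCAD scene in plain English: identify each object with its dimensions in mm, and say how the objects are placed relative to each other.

A is a four-legged stool. The seat is a 322×358×26 mm slab whose top surface is at z = 403 mm; four square legs, each 32×32 mm in cross-section, run from the floor (z = 0) to the underside of the seat, each flush with a corner of the seat.

B is a spool: two coaxial disc flanges of radius 125 mm and thickness 13 mm, joined by a core cylinder of radius 18 mm and height 106 mm. The lower flange rests on z = 0 and the three cylinders share a vertical axis.

The spool is against the stool's +x side, with their −y faces flush.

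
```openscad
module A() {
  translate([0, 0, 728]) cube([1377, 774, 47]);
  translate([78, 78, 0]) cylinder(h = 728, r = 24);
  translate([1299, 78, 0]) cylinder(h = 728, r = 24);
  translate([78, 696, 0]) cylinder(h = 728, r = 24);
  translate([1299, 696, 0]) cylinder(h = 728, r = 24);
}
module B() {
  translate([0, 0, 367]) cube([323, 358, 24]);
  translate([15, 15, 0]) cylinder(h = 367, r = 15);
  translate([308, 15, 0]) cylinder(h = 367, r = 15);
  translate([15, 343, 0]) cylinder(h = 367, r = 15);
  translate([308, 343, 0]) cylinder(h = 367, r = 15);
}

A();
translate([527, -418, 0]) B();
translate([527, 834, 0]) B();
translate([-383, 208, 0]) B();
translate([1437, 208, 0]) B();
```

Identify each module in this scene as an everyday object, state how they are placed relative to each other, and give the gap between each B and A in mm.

A is a table. B is a stool. Four stools sit around the table at the −y, +y, −x, +x sides. The gap between each stool and the table is 60 mm.

Each stool's nearest face is 60 mm from the table's bounding box.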